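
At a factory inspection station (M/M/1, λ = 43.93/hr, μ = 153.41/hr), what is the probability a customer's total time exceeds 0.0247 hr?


W ~ Exponential(μ−λ) for M/M/1.
μ − λ = 153.41 − 43.93 = 109.4800
P(W > t) = e^{−(μ−λ)t} = e^{−2.7042} = 0.066927

Final: 0.066927


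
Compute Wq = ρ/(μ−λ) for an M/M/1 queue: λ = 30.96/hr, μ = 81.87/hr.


ρ = 30.96/81.87 = 0.3782
Wq = ρ/(μ−λ) = 0.3782/(81.87 − 30.96) = 0.3782/50.91 = 0.007428 hr

Final: 0.007428 hr


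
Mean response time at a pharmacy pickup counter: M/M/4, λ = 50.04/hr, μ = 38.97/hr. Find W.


a = 1.2841; ρ = 0.3210; P₀ = 0.275621
Lq = P₀·a^c·ρ/(c!(1−ρ)²) = 0.02174
Wq = Lq/λ = 0.02174/50.04 = 0.0004344 hr
W = Wq + 1/μ = 0.0004344 + 0.02566 = 0.02610 hr

Final: 0.02610 hr


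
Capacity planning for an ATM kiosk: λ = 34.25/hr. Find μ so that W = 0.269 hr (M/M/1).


W = 1/(μ−λ) ⇒ μ − λ = 1/W = 1/0.269 = 3.7175
μ = λ + 1/W = 34.25 + 3.7175 = 37.9675 per hr

Final: 37.9675 /hr


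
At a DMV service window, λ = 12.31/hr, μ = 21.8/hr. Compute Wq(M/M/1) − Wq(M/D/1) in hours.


ρ = 12.31/21.8 = 0.5647
Wq(M/M/1) = ρ/(μ−λ) = 0.5647/9.49 = 0.05950 hr
Wq(M/D/1) = ρ/(2(μ−λ)) = 0.02975 hr
Savings = 0.05950 − 0.02975 = 0.02975 hr

Final: 0.02975 hr


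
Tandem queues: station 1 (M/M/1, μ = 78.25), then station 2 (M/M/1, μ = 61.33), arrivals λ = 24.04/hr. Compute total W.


Each node sees arrival rate λ = 24.04/hr (tandem ⇒ throughput preserved).
W₁ = 1/(μ₁−λ) = 1/(78.25−24.04) = 0.01845 hr
W₂ = 1/(μ₂−λ) = 1/(61.33−24.04) = 0.02682 hr
W_total = W₁ + W₂ = 0.01845 + 0.02682 = 0.04526 hr

Final: 0.04526 hr


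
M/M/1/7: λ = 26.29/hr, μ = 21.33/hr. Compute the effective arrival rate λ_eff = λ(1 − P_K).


ρ = 1.2325; P_K = (1−ρ)ρ^7/(1−ρ^8) = 0.232277
λ_eff = λ(1 − P_K) = 26.29·(1 − 0.232277) = 26.29·0.767723 = 20.1834 /hr

Final: 20.1834 /hr


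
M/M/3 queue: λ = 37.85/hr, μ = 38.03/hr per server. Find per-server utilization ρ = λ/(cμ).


ρ = λ/(cμ) = 37.85/(3·38.03) = 37.85/114.09 = 0.3318

Final: 0.3318


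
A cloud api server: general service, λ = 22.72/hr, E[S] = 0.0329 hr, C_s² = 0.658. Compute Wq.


ρ = λ·E[S] = 22.72·0.0329 = 0.7475
E[S²] = E[S]²(1+C_s²) = 0.0329²·(1+0.658) = 0.001795
Wq = λ·E[S²]/(2(1−ρ)) = 22.72·0.001795/(2·0.2525) = 0.08074 hr

Final: 0.08074 hr


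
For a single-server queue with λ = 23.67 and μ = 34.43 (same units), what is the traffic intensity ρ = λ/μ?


ρ = λ/μ = 23.67/34.43 = 0.6875

Final: 0.6875


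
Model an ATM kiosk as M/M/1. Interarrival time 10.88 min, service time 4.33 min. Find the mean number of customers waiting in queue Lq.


λ = 60/10.88 = 5.5147 /hr
μ = 60/4.33 = 13.8568 /hr
ρ = λ/μ = 5.5147/13.8568 = 0.3980
Lq = ρ²/(1−ρ) = 0.1584/0.6020 = 0.2631

Final: 0.2631


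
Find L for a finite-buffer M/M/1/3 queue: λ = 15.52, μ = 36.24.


ρ = 15.52/36.24 = 0.4283
L = ρ[1 − (K+1)ρ^K + Kρ^(K+1)] / [(1−ρ)(1−ρ^(K+1))]
Numerator: 0.4283·(1 − 4·0.078544 + 3·0.033637) = 0.336924
Denominator: (0.5717)·(0.966363) = 0.552512
L = 0.336924/0.552512 = 0.6098

Final: 0.6098


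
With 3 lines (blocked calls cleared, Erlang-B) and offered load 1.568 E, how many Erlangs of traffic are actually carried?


B(3,1.568) = 0.144717 (Erlang-B)
Carried load = a(1 − B) = 1.568·(1 − 0.144717) = 1.568·0.855283 = 1.3411 E

Final: 1.3411 Erlangs


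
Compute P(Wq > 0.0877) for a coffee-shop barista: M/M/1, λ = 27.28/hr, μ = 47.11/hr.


ρ = 27.28/47.11 = 0.5791
P(Wq > t) = ρ·e^{−(μ−λ)t} = 0.5791·e^{−1.7391}
= 0.5791·0.175680 = 0.101731

Final: 0.101731


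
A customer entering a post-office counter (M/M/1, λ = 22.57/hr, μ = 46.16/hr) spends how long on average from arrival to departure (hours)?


W = 1/(μ−λ) = 1/(46.16 − 22.57) = 1/23.59 = 0.04239 hr

Final: 0.04239 hr


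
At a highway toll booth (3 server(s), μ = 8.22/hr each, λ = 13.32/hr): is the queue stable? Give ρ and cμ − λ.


Total capacity cμ = 3·8.22 = 24.66/hr
ρ = λ/(cμ) = 13.32/24.66 = 0.5401
Stable ⇔ ρ < 1: YES
Spare capacity = cμ − λ = 24.66 − 13.32 = 11.34/hr

Final: ρ = 0.5401; stable; margin = 11.34/hr


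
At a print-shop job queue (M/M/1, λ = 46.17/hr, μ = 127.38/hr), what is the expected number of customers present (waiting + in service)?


ρ = λ/μ = 46.17/127.38 = 0.3625
L = ρ/(1−ρ) = 0.3625/(1 − 0.3625) = 0.3625/0.6375 = 0.5685

Final: 0.5685


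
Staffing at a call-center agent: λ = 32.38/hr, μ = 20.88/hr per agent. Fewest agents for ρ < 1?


Stability requires cμ > λ ⇔ c > λ/μ.
λ/μ = 32.38/20.88 = 1.5508
Minimum integer c = ⌊1.5508⌋ + 1 = 2
Check: 2·20.88 = 41.76 > 32.38, while 1·20.88 = 20.88 ≤ 32.38

Final: 2 servers


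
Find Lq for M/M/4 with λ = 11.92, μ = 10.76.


a = λ/μ = 1.1078; ρ = a/4 = 0.2770
P₀ = 0.329510
Lq = P₀·a^c·ρ / (c!·(1−ρ)²) = 0.329510·1.50611·0.2770/(24·0.52280)
= 0.01095

Final: 0.01095


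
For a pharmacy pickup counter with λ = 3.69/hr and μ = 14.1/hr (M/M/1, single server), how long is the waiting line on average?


ρ = 3.69/14.1 = 0.2617
Lq = ρ²/(1−ρ) = 0.06849/0.7383 = 0.09276

Final: 0.09276


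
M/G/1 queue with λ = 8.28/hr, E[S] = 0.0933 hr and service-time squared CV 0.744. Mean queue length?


ρ = λ·E[S] = 8.28·0.0933 = 0.7725
Lq = ρ²(1+C_s²)/(2(1−ρ)) = 0.5968·(1+0.744)/(2·0.2275)
= 0.5968·1.7440/0.4550 = 2.28773

Final: 2.28773


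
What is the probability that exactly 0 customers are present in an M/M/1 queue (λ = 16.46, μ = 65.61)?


ρ = 16.46/65.61 = 0.2509
P_n = (1−ρ)·ρ^n = (1 − 0.2509)·0.2509^0 = 0.7491·1.000000 = 0.749124

Final: 0.749124


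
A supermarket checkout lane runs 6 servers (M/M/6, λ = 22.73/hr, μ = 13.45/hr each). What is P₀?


a = λ/μ = 22.73/13.45 = 1.6900; ρ = a/c = 0.2817
Σ_{k=0}^{5} a^k/k! (terms k=0..5) = 1.00000 + 1.68996 + 1.42799 + 0.80442 + 0.33986 + 0.11487 = 5.37709
Tail: a^6/(6!(1−ρ)) = 23.29501/(720·0.7183) = 0.04504
P₀ = 1/(5.37709 + 0.04504) = 1/5.42213 = 0.184429

Final: 0.184429


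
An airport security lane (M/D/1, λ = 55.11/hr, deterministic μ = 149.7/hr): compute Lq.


ρ = 55.11/149.7 = 0.3681
M/D/1: Lq = ρ²/(2(1−ρ)) = 0.1355/(2·0.6319) = 0.10724

Final: 0.10724


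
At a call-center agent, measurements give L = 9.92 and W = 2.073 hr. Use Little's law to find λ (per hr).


λ = L/W = 9.92/2.073 = 4.7853 /hr

Final: 4.7853 /hr


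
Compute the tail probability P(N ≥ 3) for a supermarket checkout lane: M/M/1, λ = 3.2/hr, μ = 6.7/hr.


ρ = 3.2/6.7 = 0.4776
P(N ≥ n) = ρ^n = 0.4776^3 = 0.108950

Final: 0.108950


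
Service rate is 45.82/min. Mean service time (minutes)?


Mean service time = 1/μ = 1/45.82 minute = 0.02182 minute
In minutes: 0.02182 × 1 = 0.02182 min

Final: 0.02182 min


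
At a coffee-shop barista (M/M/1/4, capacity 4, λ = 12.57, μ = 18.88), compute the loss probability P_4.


ρ = λ/μ = 12.57/18.88 = 0.6658
P_K = (1−ρ)ρ^K/(1−ρ^(K+1)) = (0.3342·0.196487)/(1 − 0.130818)
= 0.065669/0.869182 = 0.075553

Final: 0.075553


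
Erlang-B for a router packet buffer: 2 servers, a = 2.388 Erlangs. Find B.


B(c,a) = (a^c/c!) / Σ_{k=0}^{c} a^k/k!
a^2/2! = 2.851272
Σ terms (k=0..2): 1.00000 + 2.38800 + 2.85127 = 6.239272
B = 2.851272/6.239272 = 0.456988

Final: 0.456988


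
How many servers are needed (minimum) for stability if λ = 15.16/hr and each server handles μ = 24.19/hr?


Stability requires cμ > λ ⇔ c > λ/μ.
λ/μ = 15.16/24.19 = 0.6267
Minimum integer c = ⌊0.6267⌋ + 1 = 1
Check: 1·24.19 = 24.19 > 15.16, while 0·24.19 = 0.00 ≤ 15.16

Final: 1 servers


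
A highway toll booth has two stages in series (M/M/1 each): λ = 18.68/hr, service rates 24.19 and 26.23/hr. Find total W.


Each node sees arrival rate λ = 18.68/hr (tandem ⇒ throughput preserved).
W₁ = 1/(μ₁−λ) = 1/(24.19−18.68) = 0.18149 hr
W₂ = 1/(μ₂−λ) = 1/(26.23−18.68) = 0.13245 hr
W_total = W₁ + W₂ = 0.18149 + 0.13245 = 0.31394 hr

Final: 0.31394 hr


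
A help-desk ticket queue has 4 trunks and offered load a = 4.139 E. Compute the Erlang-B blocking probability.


B(c,a) = (a^c/c!) / Σ_{k=0}^{c} a^k/k!
a^4/4! = 12.228423
Σ terms (k=0..4): 1.00000 + 4.13900 + 8.56566 + 11.81776 + 12.22842 = 37.750840
B = 12.228423/37.750840 = 0.323925

Final: 0.323925


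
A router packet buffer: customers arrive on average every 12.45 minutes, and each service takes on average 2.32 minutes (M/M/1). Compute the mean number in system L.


λ = 60/12.45 = 4.8193 /hr
μ = 60/2.32 = 25.8621 /hr
ρ = λ/μ = 4.8193/25.8621 = 0.1863
L = ρ/(1−ρ) = 0.1863/0.8137 = 0.2290

Final: 0.2290


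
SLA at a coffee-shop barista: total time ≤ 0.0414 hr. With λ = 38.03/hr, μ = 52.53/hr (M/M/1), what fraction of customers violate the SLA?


W ~ Exponential(μ−λ) for M/M/1.
μ − λ = 52.53 − 38.03 = 14.5000
P(W > t) = e^{−(μ−λ)t} = e^{−0.6003} = 0.548647

Final: 0.548647


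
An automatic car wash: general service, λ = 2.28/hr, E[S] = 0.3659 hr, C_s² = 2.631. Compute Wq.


ρ = λ·E[S] = 2.28·0.3659 = 0.8343
E[S²] = E[S]²(1+C_s²) = 0.3659²·(1+2.631) = 0.486128
Wq = λ·E[S²]/(2(1−ρ)) = 2.28·0.486128/(2·0.1657) = 3.34355 hr

Final: 3.34355 hr


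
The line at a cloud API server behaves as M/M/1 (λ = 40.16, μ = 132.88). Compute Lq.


ρ = 40.16/132.88 = 0.3022
Lq = ρ²/(1−ρ) = 0.09134/0.6978 = 0.1309

Final: 0.1309


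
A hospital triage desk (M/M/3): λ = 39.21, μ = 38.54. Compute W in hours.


a = 1.0174; ρ = 0.3391; P₀ = 0.357080
Lq = P₀·a^c·ρ/(c!(1−ρ)²) = 0.04866
Wq = Lq/λ = 0.04866/39.21 = 0.001241 hr
W = Wq + 1/μ = 0.001241 + 0.02595 = 0.02719 hr

Final: 0.02719 hr


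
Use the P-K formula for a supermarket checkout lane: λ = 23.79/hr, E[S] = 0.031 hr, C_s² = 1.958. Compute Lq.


ρ = λ·E[S] = 23.79·0.031 = 0.7375
Lq = ρ²(1+C_s²)/(2(1−ρ)) = 0.5439·(1+1.958)/(2·0.2625)
= 0.5439·2.9580/0.5250 = 3.06432

Final: 3.06432


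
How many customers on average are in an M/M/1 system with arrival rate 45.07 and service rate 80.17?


ρ = λ/μ = 45.07/80.17 = 0.5622
L = ρ/(1−ρ) = 0.5622/(1 − 0.5622) = 0.5622/0.4378 = 1.2840

Final: 1.2840


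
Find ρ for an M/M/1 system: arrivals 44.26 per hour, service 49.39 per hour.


ρ = λ/μ = 44.26/49.39 = 0.8961

Final: 0.8961


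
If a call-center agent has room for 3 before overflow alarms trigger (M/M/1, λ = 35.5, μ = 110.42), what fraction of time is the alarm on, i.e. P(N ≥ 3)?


ρ = 35.5/110.42 = 0.3215
P(N ≥ n) = ρ^n = 0.3215^3 = 0.033231

Final: 0.033231


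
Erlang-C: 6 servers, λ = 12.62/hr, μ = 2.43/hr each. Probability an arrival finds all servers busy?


a = λ/μ = 5.1934; ρ = a/6 = 0.8656
P₀ = 0.003252 (from M/M/c formula)
C(c,a) = [a^c/(c!(1−ρ))]·P₀ = [19620.88028/(720·0.1344)]·0.003252
= 202.71573·0.003252 = 0.659162

Final: 0.659162


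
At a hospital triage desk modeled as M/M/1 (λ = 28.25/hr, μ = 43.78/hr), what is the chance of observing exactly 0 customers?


ρ = 28.25/43.78 = 0.6453
P_n = (1−ρ)·ρ^n = (1 − 0.6453)·0.6453^0 = 0.3547·1.000000 = 0.354728

Final: 0.354728


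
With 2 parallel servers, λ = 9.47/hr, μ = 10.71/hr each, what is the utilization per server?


ρ = λ/(cμ) = 9.47/(2·10.71) = 9.47/21.42 = 0.4421

Final: 0.4421


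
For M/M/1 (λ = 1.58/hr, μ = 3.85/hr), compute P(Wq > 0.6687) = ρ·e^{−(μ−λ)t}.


ρ = 1.58/3.85 = 0.4104
P(Wq > t) = ρ·e^{−(μ−λ)t} = 0.4104·e^{−1.5179}
= 0.4104·0.219161 = 0.089941

Final: 0.089941


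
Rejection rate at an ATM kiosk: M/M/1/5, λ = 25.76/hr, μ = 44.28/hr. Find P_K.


ρ = λ/μ = 25.76/44.28 = 0.5818
P_K = (1−ρ)ρ^K/(1−ρ^(K+1)) = (0.4182·0.066633)/(1 − 0.038764)
= 0.027869/0.961236 = 0.028993

Final: 0.028993


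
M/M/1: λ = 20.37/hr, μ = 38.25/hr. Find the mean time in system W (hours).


W = 1/(μ−λ) = 1/(38.25 − 20.37) = 1/17.88 = 0.05593 hr

Final: 0.05593 hr


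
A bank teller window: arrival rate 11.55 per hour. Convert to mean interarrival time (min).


Mean interarrival time = 1/λ = 1/11.55 hour = 0.08658 hour
In minutes: 0.08658 × 60 = 5.1948 min

Final: 5.1948 min


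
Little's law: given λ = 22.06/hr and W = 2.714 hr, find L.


L = λW = 22.06·2.714 = 59.8708

Final: 59.8708


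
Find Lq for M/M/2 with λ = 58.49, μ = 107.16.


a = λ/μ = 0.5458; ρ = a/2 = 0.2729
P₀ = 0.571203
Lq = P₀·a^c·ρ / (c!·(1−ρ)²) = 0.571203·0.29792·0.2729/(2·0.52866)
= 0.04392

Final: 0.04392


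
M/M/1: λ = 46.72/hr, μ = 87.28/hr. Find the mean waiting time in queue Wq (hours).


ρ = 46.72/87.28 = 0.5353
Wq = ρ/(μ−λ) = 0.5353/(87.28 − 46.72) = 0.5353/40.56 = 0.01320 hr

Final: 0.01320 hr


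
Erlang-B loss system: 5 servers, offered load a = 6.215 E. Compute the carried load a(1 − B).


B(5,6.215) = 0.375151 (Erlang-B)
Carried load = a(1 − B) = 6.215·(1 − 0.375151) = 6.215·0.624849 = 3.8834 E

Final: 3.8834 Erlangs


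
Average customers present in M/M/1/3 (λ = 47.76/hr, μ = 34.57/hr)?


ρ = 47.76/34.57 = 1.3815
L = ρ[1 − (K+1)ρ^K + Kρ^(K+1)] / [(1−ρ)(1−ρ^(K+1))]
Numerator: 1.3815·(1 − 4·2.636907 + 3·3.643005) = 1.908447
Denominator: (-0.3815)·(-2.643005) = 1.008424
L = 1.908447/1.008424 = 1.8925

Final: 1.8925


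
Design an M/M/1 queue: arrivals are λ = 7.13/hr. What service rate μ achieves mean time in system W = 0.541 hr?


W = 1/(μ−λ) ⇒ μ − λ = 1/W = 1/0.541 = 1.8484
μ = λ + 1/W = 7.13 + 1.8484 = 8.9784 per hr

Final: 8.9784 /hr


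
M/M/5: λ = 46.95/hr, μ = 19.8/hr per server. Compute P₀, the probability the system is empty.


a = λ/μ = 46.95/19.8 = 2.3712; ρ = a/c = 0.4742
Σ_{k=0}^{4} a^k/k! (terms k=0..4) = 1.00000 + 2.37121 + 2.81132 + 2.22208 + 1.31726 = 9.72187
Tail: a^5/(5!(1−ρ)) = 74.96388/(120·0.5258) = 1.18819
P₀ = 1/(9.72187 + 1.18819) = 1/10.91006 = 0.091659

Final: 0.091659


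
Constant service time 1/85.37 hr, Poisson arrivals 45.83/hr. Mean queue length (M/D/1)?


ρ = 45.83/85.37 = 0.5368
M/D/1: Lq = ρ²/(2(1−ρ)) = 0.2882/(2·0.4632) = 0.31112

Final: 0.31112


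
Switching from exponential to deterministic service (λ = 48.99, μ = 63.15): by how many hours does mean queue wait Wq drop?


ρ = 48.99/63.15 = 0.7758
Wq(M/M/1) = ρ/(μ−λ) = 0.7758/14.16 = 0.05479 hr
Wq(M/D/1) = ρ/(2(μ−λ)) = 0.02739 hr
Savings = 0.05479 − 0.02739 = 0.02739 hr

Final: 0.02739 hr


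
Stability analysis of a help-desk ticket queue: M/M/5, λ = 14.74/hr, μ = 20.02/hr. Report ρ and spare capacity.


Total capacity cμ = 5·20.02 = 100.10/hr
ρ = λ/(cμ) = 14.74/100.10 = 0.1473
Stable ⇔ ρ < 1: YES
Spare capacity = cμ − λ = 100.10 − 14.74 = 85.36/hr

Final: ρ = 0.1473; stable; margin = 85.36/hr


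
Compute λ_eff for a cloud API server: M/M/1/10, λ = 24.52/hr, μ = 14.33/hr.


ρ = 1.7111; P_K = (1−ρ)ρ^10/(1−ρ^11) = 0.416711
λ_eff = λ(1 − P_K) = 24.52·(1 − 0.416711) = 24.52·0.583289 = 14.3022 /hr

Final: 14.3022 /hr


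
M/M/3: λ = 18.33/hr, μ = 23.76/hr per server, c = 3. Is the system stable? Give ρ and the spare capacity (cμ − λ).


Total capacity cμ = 3·23.76 = 71.28/hr
ρ = λ/(cμ) = 18.33/71.28 = 0.2572
Stable ⇔ ρ < 1: YES
Spare capacity = cμ − λ = 71.28 − 18.33 = 52.95/hr

Final: ρ = 0.2572; stable; margin = 52.95/hr


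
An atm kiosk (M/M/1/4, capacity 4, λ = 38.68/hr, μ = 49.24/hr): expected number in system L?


ρ = 38.68/49.24 = 0.7855
L = ρ[1 − (K+1)ρ^K + Kρ^(K+1)] / [(1−ρ)(1−ρ^(K+1))]
Numerator: 0.7855·(1 − 5·0.380780 + 4·0.299118) = 0.229828
Denominator: (0.2145)·(0.700882) = 0.150311
L = 0.229828/0.150311 = 1.5290

Final: 1.5290


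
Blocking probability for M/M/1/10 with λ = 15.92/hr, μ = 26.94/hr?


ρ = λ/μ = 15.92/26.94 = 0.5909
P_K = (1−ρ)ρ^K/(1−ρ^(K+1)) = (0.4091·0.005193)/(1 − 0.003069)
= 0.002124/0.996931 = 0.002131

Final: 0.002131


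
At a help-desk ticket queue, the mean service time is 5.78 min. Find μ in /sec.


μ = 1/(service time) in consistent units.
1 second = 0.0166667 min, so μ = 0.0166667/5.78 = 0.002884 per second

Final: 0.002884 /sec


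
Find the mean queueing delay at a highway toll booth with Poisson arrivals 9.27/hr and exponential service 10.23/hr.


ρ = 9.27/10.23 = 0.9062
Wq = ρ/(μ−λ) = 0.9062/(10.23 − 9.27) = 0.9062/0.9600 = 0.9439 hr

Final: 0.9439 hr


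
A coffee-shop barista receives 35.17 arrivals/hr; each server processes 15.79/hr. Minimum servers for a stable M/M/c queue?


Stability requires cμ > λ ⇔ c > λ/μ.
λ/μ = 35.17/15.79 = 2.2274
Minimum integer c = ⌊2.2274⌋ + 1 = 3
Check: 3·15.79 = 47.37 > 35.17, while 2·15.79 = 31.58 ≤ 35.17

Final: 3 servers


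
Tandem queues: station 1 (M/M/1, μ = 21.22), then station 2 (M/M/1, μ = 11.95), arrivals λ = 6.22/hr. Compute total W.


Each node sees arrival rate λ = 6.22/hr (tandem ⇒ throughput preserved).
W₁ = 1/(μ₁−λ) = 1/(21.22−6.22) = 0.06667 hr
W₂ = 1/(μ₂−λ) = 1/(11.95−6.22) = 0.17452 hr
W_total = W₁ + W₂ = 0.06667 + 0.17452 = 0.24119 hr

Final: 0.24119 hr


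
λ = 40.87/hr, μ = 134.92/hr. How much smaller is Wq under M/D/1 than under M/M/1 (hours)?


ρ = 40.87/134.92 = 0.3029
Wq(M/M/1) = ρ/(μ−λ) = 0.3029/94.05 = 0.003221 hr
Wq(M/D/1) = ρ/(2(μ−λ)) = 0.001610 hr
Savings = 0.003221 − 0.001610 = 0.001610 hr

Final: 0.001610 hr


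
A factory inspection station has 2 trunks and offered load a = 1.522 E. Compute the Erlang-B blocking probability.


B(c,a) = (a^c/c!) / Σ_{k=0}^{c} a^k/k!
a^2/2! = 1.158242
Σ terms (k=0..2): 1.00000 + 1.52200 + 1.15824 = 3.680242
B = 1.158242/3.680242 = 0.314719

Final: 0.314719


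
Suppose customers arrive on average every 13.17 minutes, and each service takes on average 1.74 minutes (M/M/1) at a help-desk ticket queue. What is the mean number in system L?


λ = 60/13.17 = 4.5558 /hr
μ = 60/1.74 = 34.4828 /hr
ρ = λ/μ = 4.5558/34.4828 = 0.1321
L = ρ/(1−ρ) = 0.1321/0.8679 = 0.1522

Final: 0.1522


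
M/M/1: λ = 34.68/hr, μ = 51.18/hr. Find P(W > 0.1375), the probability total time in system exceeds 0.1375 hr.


W ~ Exponential(μ−λ) for M/M/1.
μ − λ = 51.18 − 34.68 = 16.5000
P(W > t) = e^{−(μ−λ)t} = e^{−2.2688} = 0.103441

Final: 0.103441


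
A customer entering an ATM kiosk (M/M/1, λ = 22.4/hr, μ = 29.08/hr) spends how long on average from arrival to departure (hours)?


W = 1/(μ−λ) = 1/(29.08 − 22.4) = 1/6.68 = 0.1497 hr

Final: 0.1497 hr


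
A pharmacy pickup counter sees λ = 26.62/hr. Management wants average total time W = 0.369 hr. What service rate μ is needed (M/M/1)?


W = 1/(μ−λ) ⇒ μ − λ = 1/W = 1/0.369 = 2.7100
μ = λ + 1/W = 26.62 + 2.7100 = 29.3300 per hr

Final: 29.3300 /hr


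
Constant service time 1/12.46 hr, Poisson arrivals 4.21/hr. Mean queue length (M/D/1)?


ρ = 4.21/12.46 = 0.3379
M/D/1: Lq = ρ²/(2(1−ρ)) = 0.1142/(2·0.6621) = 0.08621

Final: 0.08621


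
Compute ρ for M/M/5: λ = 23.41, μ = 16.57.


ρ = λ/(cμ) = 23.41/(5·16.57) = 23.41/82.85 = 0.2826

Final: 0.2826


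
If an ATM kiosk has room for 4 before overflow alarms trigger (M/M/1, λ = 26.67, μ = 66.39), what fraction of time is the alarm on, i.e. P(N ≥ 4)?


ρ = 26.67/66.39 = 0.4017
P(N ≥ n) = ρ^n = 0.4017^4 = 0.026042

Final: 0.026042


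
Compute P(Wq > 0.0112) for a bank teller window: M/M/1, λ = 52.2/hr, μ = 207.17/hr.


ρ = 52.2/207.17 = 0.2520
P(Wq > t) = ρ·e^{−(μ−λ)t} = 0.2520·e^{−1.7357}
= 0.2520·0.176283 = 0.044418

Final: 0.044418


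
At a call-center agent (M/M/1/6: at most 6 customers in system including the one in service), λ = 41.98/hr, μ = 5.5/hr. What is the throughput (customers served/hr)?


ρ = 7.6327; P_K = (1−ρ)ρ^6/(1−ρ^7) = 0.868986
λ_eff = λ(1 − P_K) = 41.98·(1 − 0.868986) = 41.98·0.131014 = 5.5000 /hr

Final: 5.5000 /hr


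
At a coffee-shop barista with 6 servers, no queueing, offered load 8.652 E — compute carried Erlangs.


B(6,8.652) = 0.423668 (Erlang-B)
Carried load = a(1 − B) = 8.652·(1 − 0.423668) = 8.652·0.576332 = 4.9864 E

Final: 4.9864 Erlangs


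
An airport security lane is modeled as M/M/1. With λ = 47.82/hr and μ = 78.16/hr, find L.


ρ = λ/μ = 47.82/78.16 = 0.6118
L = ρ/(1−ρ) = 0.6118/(1 − 0.6118) = 0.6118/0.3882 = 1.5761

Final: 1.5761


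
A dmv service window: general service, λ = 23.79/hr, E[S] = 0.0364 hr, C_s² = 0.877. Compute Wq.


ρ = λ·E[S] = 23.79·0.0364 = 0.8660
E[S²] = E[S]²(1+C_s²) = 0.0364²·(1+0.877) = 0.002487
Wq = λ·E[S²]/(2(1−ρ)) = 23.79·0.002487/(2·0.1340) = 0.22069 hr

Final: 0.22069 hr


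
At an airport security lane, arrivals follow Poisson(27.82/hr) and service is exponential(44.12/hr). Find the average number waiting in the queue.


ρ = 27.82/44.12 = 0.6306
Lq = ρ²/(1−ρ) = 0.3976/0.3694 = 1.0762

Final: 1.0762


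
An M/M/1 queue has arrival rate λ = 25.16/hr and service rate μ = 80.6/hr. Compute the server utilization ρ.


ρ = λ/μ = 25.16/80.6 = 0.3122

Final: 0.3122


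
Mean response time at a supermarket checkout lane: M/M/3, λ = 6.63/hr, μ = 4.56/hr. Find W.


a = 1.4539; ρ = 0.4846; P₀ = 0.221978
Lq = P₀·a^c·ρ/(c!(1−ρ)²) = 0.20750
Wq = Lq/λ = 0.20750/6.63 = 0.03130 hr
W = Wq + 1/μ = 0.03130 + 0.21930 = 0.25060 hr

Final: 0.25060 hr


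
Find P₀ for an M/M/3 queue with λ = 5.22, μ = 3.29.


a = λ/μ = 5.22/3.29 = 1.5866; ρ = a/c = 0.5289
Σ_{k=0}^{2} a^k/k! (terms k=0..2) = 1.00000 + 1.58663 + 1.25869 = 3.84532
Tail: a^3/(3!(1−ρ)) = 3.99414/(6·0.4711) = 1.41298
P₀ = 1/(3.84532 + 1.41298) = 1/5.25830 = 0.190176

Final: 0.190176


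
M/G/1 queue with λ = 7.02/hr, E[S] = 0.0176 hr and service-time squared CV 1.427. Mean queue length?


ρ = λ·E[S] = 7.02·0.0176 = 0.1236
Lq = ρ²(1+C_s²)/(2(1−ρ)) = 0.01527·(1+1.427)/(2·0.8764)
= 0.01527·2.4270/1.7529 = 0.02114

Final: 0.02114


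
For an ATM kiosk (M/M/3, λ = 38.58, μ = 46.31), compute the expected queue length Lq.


a = λ/μ = 0.8331; ρ = a/3 = 0.2777
P₀ = 0.432245
Lq = P₀·a^c·ρ / (c!·(1−ρ)²) = 0.432245·0.57818·0.2777/(6·0.52173)
= 0.02217

Final: 0.02217


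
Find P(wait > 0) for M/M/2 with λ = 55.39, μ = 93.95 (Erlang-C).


a = λ/μ = 0.5896; ρ = a/2 = 0.2948
P₀ = 0.544659 (from M/M/c formula)
C(c,a) = [a^c/(c!(1−ρ))]·P₀ = [0.34759/(2·0.7052)]·0.544659
= 0.24644·0.544659 = 0.134228

Final: 0.134228


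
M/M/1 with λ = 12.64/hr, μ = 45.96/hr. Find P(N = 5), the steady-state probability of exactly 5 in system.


ρ = 12.64/45.96 = 0.2750
P_n = (1−ρ)·ρ^n = (1 − 0.2750)·0.2750^5 = 0.7250·0.001573 = 0.001141

Final: 0.001141


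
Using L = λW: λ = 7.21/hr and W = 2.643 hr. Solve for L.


L = λW = 7.21·2.643 = 19.0560

Final: 19.0560


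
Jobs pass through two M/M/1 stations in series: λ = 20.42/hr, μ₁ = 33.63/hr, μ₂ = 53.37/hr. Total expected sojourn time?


Each node sees arrival rate λ = 20.42/hr (tandem ⇒ throughput preserved).
W₁ = 1/(μ₁−λ) = 1/(33.63−20.42) = 0.07570 hr
W₂ = 1/(μ₂−λ) = 1/(53.37−20.42) = 0.03035 hr
W_total = W₁ + W₂ = 0.07570 + 0.03035 = 0.10605 hr

Final: 0.10605 hr


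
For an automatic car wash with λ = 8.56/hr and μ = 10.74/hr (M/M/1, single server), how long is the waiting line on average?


ρ = 8.56/10.74 = 0.7970
Lq = ρ²/(1−ρ) = 0.6352/0.2030 = 3.1296

Final: 3.1296


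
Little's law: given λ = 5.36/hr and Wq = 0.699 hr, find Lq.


Lq = λWq = 5.36·0.699 = 3.7466

Final: 3.7466


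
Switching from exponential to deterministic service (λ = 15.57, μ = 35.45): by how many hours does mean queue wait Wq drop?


ρ = 15.57/35.45 = 0.4392
Wq(M/M/1) = ρ/(μ−λ) = 0.4392/19.88 = 0.02209 hr
Wq(M/D/1) = ρ/(2(μ−λ)) = 0.01105 hr
Savings = 0.02209 − 0.01105 = 0.01105 hr

Final: 0.01105 hr


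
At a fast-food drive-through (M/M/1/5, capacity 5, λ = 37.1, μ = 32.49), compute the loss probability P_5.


ρ = λ/μ = 37.1/32.49 = 1.1419
P_K = (1−ρ)ρ^K/(1−ρ^(K+1)) = (-0.1419·1.941427)/(1 − 2.216895)
= -0.275469/-1.216895 = 0.226370

Final: 0.226370


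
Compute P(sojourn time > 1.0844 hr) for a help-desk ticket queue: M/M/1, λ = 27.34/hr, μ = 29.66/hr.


W ~ Exponential(μ−λ) for M/M/1.
μ − λ = 29.66 − 27.34 = 2.3200
P(W > t) = e^{−(μ−λ)t} = e^{−2.5158} = 0.080798

Final: 0.080798


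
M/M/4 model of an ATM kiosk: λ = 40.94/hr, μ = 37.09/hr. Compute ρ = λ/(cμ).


ρ = λ/(cμ) = 40.94/(4·37.09) = 40.94/148.36 = 0.2760

Final: 0.2760


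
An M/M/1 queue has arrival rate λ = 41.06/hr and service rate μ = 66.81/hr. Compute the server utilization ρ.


ρ = λ/μ = 41.06/66.81 = 0.6146

Final: 0.6146


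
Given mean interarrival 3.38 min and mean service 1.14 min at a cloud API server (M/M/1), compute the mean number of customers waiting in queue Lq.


λ = 60/3.38 = 17.7515 /hr
μ = 60/1.14 = 52.6316 /hr
ρ = λ/μ = 17.7515/52.6316 = 0.3373
Lq = ρ²/(1−ρ) = 0.1138/0.6627 = 0.1717

Final: 0.1717


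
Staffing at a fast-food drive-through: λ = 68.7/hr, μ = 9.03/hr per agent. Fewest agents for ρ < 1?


Stability requires cμ > λ ⇔ c > λ/μ.
λ/μ = 68.7/9.03 = 7.6080
Minimum integer c = ⌊7.6080⌋ + 1 = 8
Check: 8·9.03 = 72.24 > 68.7, while 7·9.03 = 63.21 ≤ 68.7

Final: 8 servers


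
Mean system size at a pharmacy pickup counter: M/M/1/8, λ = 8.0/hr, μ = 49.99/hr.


ρ = 8.0/49.99 = 0.1600
L = ρ[1 − (K+1)ρ^K + Kρ^(K+1)] / [(1−ρ)(1−ρ^(K+1))]
Numerator: 0.1600·(1 − 9·0.0000004302 + 8·0.00000006884) = 0.160031
Denominator: (0.8400)·(1.000000) = 0.839968
L = 0.160031/0.839968 = 0.1905

Final: 0.1905


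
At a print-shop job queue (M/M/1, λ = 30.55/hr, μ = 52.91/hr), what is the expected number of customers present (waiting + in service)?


ρ = λ/μ = 30.55/52.91 = 0.5774
L = ρ/(1−ρ) = 0.5774/(1 − 0.5774) = 0.5774/0.4226 = 1.3663

Final: 1.3663


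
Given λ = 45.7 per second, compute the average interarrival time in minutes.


Mean interarrival time = 1/λ = 1/45.7 second = 0.02188 second
In minutes: 0.02188 × 0.0166667 = 0.0003647 min

Final: 0.0003647 min


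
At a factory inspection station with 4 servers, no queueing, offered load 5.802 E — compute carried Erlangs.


B(4,5.802) = 0.456632 (Erlang-B)
Carried load = a(1 − B) = 5.802·(1 − 0.456632) = 5.802·0.543368 = 3.1526 E

Final: 3.1526 Erlangs


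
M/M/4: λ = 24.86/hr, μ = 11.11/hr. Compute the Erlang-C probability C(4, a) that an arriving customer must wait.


a = λ/μ = 2.2376; ρ = a/4 = 0.5594
P₀ = 0.100208 (from M/M/c formula)
C(c,a) = [a^c/(c!(1−ρ))]·P₀ = [25.06965/(24·0.4406)]·0.100208
= 2.37082·0.100208 = 0.237576

Final: 0.237576


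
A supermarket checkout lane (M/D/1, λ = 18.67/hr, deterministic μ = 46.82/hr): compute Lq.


ρ = 18.67/46.82 = 0.3988
M/D/1: Lq = ρ²/(2(1−ρ)) = 0.1590/(2·0.6012) = 0.13224

Final: 0.13224


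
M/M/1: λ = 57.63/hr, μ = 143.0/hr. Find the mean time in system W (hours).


W = 1/(μ−λ) = 1/(143.0 − 57.63) = 1/85.37 = 0.01171 hr

Final: 0.01171 hr


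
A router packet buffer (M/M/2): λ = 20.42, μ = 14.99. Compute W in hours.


a = 1.3622; ρ = 0.6811; P₀ = 0.189683
Lq = P₀·a^c·ρ/(c!(1−ρ)²) = 1.17890
Wq = Lq/λ = 1.17890/20.42 = 0.05773 hr
W = Wq + 1/μ = 0.05773 + 0.06671 = 0.12444 hr

Final: 0.12444 hr


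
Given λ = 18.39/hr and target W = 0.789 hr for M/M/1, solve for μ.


W = 1/(μ−λ) ⇒ μ − λ = 1/W = 1/0.789 = 1.2674
μ = λ + 1/W = 18.39 + 1.2674 = 19.6574 per hr

Final: 19.6574 /hr


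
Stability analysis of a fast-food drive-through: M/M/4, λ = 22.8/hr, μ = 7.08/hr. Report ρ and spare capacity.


Total capacity cμ = 4·7.08 = 28.32/hr
ρ = λ/(cμ) = 22.8/28.32 = 0.8051
Stable ⇔ ρ < 1: YES
Spare capacity = cμ − λ = 28.32 − 22.8 = 5.52/hr

Final: ρ = 0.8051; stable; margin = 5.52/hr


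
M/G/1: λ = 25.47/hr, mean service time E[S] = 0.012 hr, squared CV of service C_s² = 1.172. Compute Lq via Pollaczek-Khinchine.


ρ = λ·E[S] = 25.47·0.012 = 0.3056
Lq = ρ²(1+C_s²)/(2(1−ρ)) = 0.09342·(1+1.172)/(2·0.6944)
= 0.09342·2.1720/1.3887 = 0.14611

Final: 0.14611


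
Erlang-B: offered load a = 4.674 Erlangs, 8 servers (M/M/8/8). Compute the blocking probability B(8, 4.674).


B(c,a) = (a^c/c!) / Σ_{k=0}^{c} a^k/k!
a^8/8! = 5.649228
Σ terms (k=0..8): 1.00000 + 4.67400 + 10.92314 + 17.01825 + 19.88582 + 18.58927 + 14.48104 + 9.66920 + 5.64923 = 101.889945
B = 5.649228/101.889945 = 0.055444

Final: 0.055444


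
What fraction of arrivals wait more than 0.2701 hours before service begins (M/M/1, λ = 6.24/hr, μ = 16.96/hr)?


ρ = 6.24/16.96 = 0.3679
P(Wq > t) = ρ·e^{−(μ−λ)t} = 0.3679·e^{−2.8955}
= 0.3679·0.055273 = 0.020336

Final: 0.020336


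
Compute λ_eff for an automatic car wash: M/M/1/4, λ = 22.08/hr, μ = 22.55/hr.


ρ = 0.9792; P_K = (1−ρ)ρ^4/(1−ρ^5) = 0.191665
λ_eff = λ(1 − P_K) = 22.08·(1 − 0.191665) = 22.08·0.808335 = 17.8480 /hr

Final: 17.8480 /hr


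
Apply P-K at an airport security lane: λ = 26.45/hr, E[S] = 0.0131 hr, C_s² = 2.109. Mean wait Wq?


ρ = λ·E[S] = 26.45·0.0131 = 0.3465
E[S²] = E[S]²(1+C_s²) = 0.0131²·(1+2.109) = 0.0005335
Wq = λ·E[S²]/(2(1−ρ)) = 26.45·0.0005335/(2·0.6535) = 0.01080 hr

Final: 0.01080 hr


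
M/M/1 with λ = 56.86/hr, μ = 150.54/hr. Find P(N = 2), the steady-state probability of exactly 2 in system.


ρ = 56.86/150.54 = 0.3777
P_n = (1−ρ)·ρ^n = (1 − 0.3777)·0.3777^2 = 0.6223·0.142663 = 0.088778

Final: 0.088778


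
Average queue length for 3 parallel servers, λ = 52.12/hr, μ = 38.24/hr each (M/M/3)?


a = λ/μ = 1.3630; ρ = a/3 = 0.4543
P₀ = 0.245993
Lq = P₀·a^c·ρ / (c!·(1−ρ)²) = 0.245993·2.53198·0.4543/(6·0.29776)
= 0.15839

Final: 0.15839


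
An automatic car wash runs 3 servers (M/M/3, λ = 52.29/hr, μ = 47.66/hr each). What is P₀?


a = λ/μ = 52.29/47.66 = 1.0971; ρ = a/c = 0.3657
Σ_{k=0}^{2} a^k/k! (terms k=0..2) = 1.00000 + 1.09715 + 0.60187 = 2.69901
Tail: a^3/(3!(1−ρ)) = 1.32067/(6·0.6343) = 0.34702
P₀ = 1/(2.69901 + 0.34702) = 1/3.04603 = 0.328296

Final: 0.328296


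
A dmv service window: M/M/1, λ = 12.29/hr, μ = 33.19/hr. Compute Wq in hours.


ρ = 12.29/33.19 = 0.3703
Wq = ρ/(μ−λ) = 0.3703/(33.19 − 12.29) = 0.3703/20.90 = 0.01772 hr

Final: 0.01772 hr


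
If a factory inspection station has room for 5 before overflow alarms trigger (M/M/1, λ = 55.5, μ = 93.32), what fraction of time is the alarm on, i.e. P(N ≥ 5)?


ρ = 55.5/93.32 = 0.5947
P(N ≥ n) = ρ^n = 0.5947^5 = 0.074403

Final: 0.074403


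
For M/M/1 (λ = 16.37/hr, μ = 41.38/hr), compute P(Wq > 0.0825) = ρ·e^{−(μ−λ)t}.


ρ = 16.37/41.38 = 0.3956
P(Wq > t) = ρ·e^{−(μ−λ)t} = 0.3956·e^{−2.0633}
= 0.3956·0.127031 = 0.050254

Final: 0.050254


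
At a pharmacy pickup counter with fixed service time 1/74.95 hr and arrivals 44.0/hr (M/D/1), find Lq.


ρ = 44.0/74.95 = 0.5871
M/D/1: Lq = ρ²/(2(1−ρ)) = 0.3446/(2·0.4129) = 0.41729

Final: 0.41729


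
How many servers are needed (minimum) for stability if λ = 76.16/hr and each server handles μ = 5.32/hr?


Stability requires cμ > λ ⇔ c > λ/μ.
λ/μ = 76.16/5.32 = 14.3158
Minimum integer c = ⌊14.3158⌋ + 1 = 15
Check: 15·5.32 = 79.80 > 76.16, while 14·5.32 = 74.48 ≤ 76.16

Final: 15 servers


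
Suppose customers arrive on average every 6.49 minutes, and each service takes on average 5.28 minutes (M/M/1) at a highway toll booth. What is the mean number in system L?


λ = 60/6.49 = 9.2450 /hr
μ = 60/5.28 = 11.3636 /hr
ρ = λ/μ = 9.2450/11.3636 = 0.8136
L = ρ/(1−ρ) = 0.8136/0.1864 = 4.3636

Final: 4.3636


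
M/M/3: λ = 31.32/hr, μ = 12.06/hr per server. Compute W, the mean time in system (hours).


a = 2.5970; ρ = 0.8657; P₀ = 0.034841
Lq = P₀·a^c·ρ/(c!(1−ρ)²) = 4.87961
Wq = Lq/λ = 4.87961/31.32 = 0.15580 hr
W = Wq + 1/μ = 0.15580 + 0.08292 = 0.23872 hr

Final: 0.23872 hr


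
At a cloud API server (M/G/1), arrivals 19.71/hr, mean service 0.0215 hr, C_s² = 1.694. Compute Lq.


ρ = λ·E[S] = 19.71·0.0215 = 0.4238
Lq = ρ²(1+C_s²)/(2(1−ρ)) = 0.1796·(1+1.694)/(2·0.5762)
= 0.1796·2.6940/1.1525 = 0.41978

Final: 0.41978


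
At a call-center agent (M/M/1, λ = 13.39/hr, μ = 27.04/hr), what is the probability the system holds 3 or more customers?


ρ = 13.39/27.04 = 0.4952
P(N ≥ n) = ρ^n = 0.4952^3 = 0.121429

Final: 0.121429


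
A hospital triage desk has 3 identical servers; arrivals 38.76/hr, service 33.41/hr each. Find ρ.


ρ = λ/(cμ) = 38.76/(3·33.41) = 38.76/100.23 = 0.3867

Final: 0.3867


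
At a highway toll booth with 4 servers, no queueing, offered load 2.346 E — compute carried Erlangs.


B(4,2.346) = 0.132688 (Erlang-B)
Carried load = a(1 − B) = 2.346·(1 − 0.132688) = 2.346·0.867312 = 2.0347 E

Final: 2.0347 Erlangs


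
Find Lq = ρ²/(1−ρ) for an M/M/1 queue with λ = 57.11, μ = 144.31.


ρ = 57.11/144.31 = 0.3957
Lq = ρ²/(1−ρ) = 0.1566/0.6043 = 0.2592

Final: 0.2592


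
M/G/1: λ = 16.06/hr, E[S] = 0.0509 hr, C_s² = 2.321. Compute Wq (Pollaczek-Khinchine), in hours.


ρ = λ·E[S] = 16.06·0.0509 = 0.8175
E[S²] = E[S]²(1+C_s²) = 0.0509²·(1+2.321) = 0.008604
Wq = λ·E[S²]/(2(1−ρ)) = 16.06·0.008604/(2·0.1825) = 0.37848 hr

Final: 0.37848 hr


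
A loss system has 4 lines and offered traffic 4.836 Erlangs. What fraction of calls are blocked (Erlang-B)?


B(c,a) = (a^c/c!) / Σ_{k=0}^{c} a^k/k!
a^4/4! = 22.789454
Σ terms (k=0..4): 1.00000 + 4.83600 + 11.69345 + 18.84984 + 22.78945 = 59.168741
B = 22.789454/59.168741 = 0.385160

Final: 0.385160


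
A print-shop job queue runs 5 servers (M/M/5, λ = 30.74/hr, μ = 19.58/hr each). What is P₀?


a = λ/μ = 30.74/19.58 = 1.5700; ρ = a/c = 0.3140
Σ_{k=0}^{4} a^k/k! (terms k=0..4) = 1.00000 + 1.56997 + 1.23240 + 0.64494 + 0.25314 = 4.70045
Tail: a^5/(5!(1−ρ)) = 9.53797/(120·0.6860) = 0.11586
P₀ = 1/(4.70045 + 0.11586) = 1/4.81631 = 0.207628

Final: 0.207628


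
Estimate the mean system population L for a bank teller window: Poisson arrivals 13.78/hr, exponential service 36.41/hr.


ρ = λ/μ = 13.78/36.41 = 0.3785
L = ρ/(1−ρ) = 0.3785/(1 − 0.3785) = 0.3785/0.6215 = 0.6089

Final: 0.6089


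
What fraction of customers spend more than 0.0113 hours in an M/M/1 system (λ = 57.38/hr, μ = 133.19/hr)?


W ~ Exponential(μ−λ) for M/M/1.
μ − λ = 133.19 − 57.38 = 75.8100
P(W > t) = e^{−(μ−λ)t} = e^{−0.8567} = 0.424581

Final: 0.424581


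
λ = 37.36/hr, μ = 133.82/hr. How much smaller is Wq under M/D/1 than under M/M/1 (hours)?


ρ = 37.36/133.82 = 0.2792
Wq(M/M/1) = ρ/(μ−λ) = 0.2792/96.46 = 0.002894 hr
Wq(M/D/1) = ρ/(2(μ−λ)) = 0.001447 hr
Savings = 0.002894 − 0.001447 = 0.001447 hr

Final: 0.001447 hr


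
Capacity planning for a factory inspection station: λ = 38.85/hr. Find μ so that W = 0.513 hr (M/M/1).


W = 1/(μ−λ) ⇒ μ − λ = 1/W = 1/0.513 = 1.9493
μ = λ + 1/W = 38.85 + 1.9493 = 40.7993 per hr

Final: 40.7993 /hr


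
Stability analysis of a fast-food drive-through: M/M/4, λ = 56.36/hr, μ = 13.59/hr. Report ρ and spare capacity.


Total capacity cμ = 4·13.59 = 54.36/hr
ρ = λ/(cμ) = 56.36/54.36 = 1.0368
Stable ⇔ ρ < 1: NO
Spare capacity = cμ − λ = 54.36 − 56.36 = -2.00/hr

Final: ρ = 1.0368; unstable; margin = -2.00/hr


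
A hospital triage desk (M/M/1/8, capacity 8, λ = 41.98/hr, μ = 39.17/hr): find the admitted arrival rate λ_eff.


ρ = 1.0717; P_K = (1−ρ)ρ^8/(1−ρ^9) = 0.144274
λ_eff = λ(1 − P_K) = 41.98·(1 − 0.144274) = 41.98·0.855726 = 35.9234 /hr

Final: 35.9234 /hr


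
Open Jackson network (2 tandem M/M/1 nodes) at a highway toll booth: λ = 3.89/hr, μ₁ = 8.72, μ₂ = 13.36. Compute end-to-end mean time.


Each node sees arrival rate λ = 3.89/hr (tandem ⇒ throughput preserved).
W₁ = 1/(μ₁−λ) = 1/(8.72−3.89) = 0.20704 hr
W₂ = 1/(μ₂−λ) = 1/(13.36−3.89) = 0.10560 hr
W_total = W₁ + W₂ = 0.20704 + 0.10560 = 0.31264 hr

Final: 0.31264 hr


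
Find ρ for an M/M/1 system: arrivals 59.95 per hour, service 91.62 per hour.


ρ = λ/μ = 59.95/91.62 = 0.6543

Final: 0.6543


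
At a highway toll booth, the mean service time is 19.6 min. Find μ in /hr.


μ = 1/(service time) in consistent units.
1 hour = 60 min, so μ = 60/19.6 = 3.0612 per hour

Final: 3.0612 /hr


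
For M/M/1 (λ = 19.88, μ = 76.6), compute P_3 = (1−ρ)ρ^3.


ρ = 19.88/76.6 = 0.2595
P_n = (1−ρ)·ρ^n = (1 − 0.2595)·0.2595^3 = 0.7405·0.017481 = 0.012944

Final: 0.012944


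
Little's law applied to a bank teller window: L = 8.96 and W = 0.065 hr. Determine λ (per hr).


λ = L/W = 8.96/0.065 = 137.8462 /hr

Final: 137.8462 /hr


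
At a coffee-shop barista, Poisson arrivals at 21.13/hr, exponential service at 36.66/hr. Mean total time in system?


W = 1/(μ−λ) = 1/(36.66 − 21.13) = 1/15.53 = 0.06439 hr

Final: 0.06439 hr


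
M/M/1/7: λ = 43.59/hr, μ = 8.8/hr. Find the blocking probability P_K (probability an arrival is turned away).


ρ = λ/μ = 43.59/8.8 = 4.9534
P_K = (1−ρ)ρ^K/(1−ρ^(K+1)) = (-3.9534·73169.380508)/(1 − 362437.874583)
= -289268.494075/-362436.874583 = 0.798121

Final: 0.798121


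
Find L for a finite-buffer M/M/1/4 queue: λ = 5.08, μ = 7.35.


ρ = 5.08/7.35 = 0.6912
L = ρ[1 − (K+1)ρ^K + Kρ^(K+1)] / [(1−ρ)(1−ρ^(K+1))]
Numerator: 0.6912·(1 − 5·0.228195 + 4·0.157718) = 0.338597
Denominator: (0.3088)·(0.842282) = 0.260133
L = 0.338597/0.260133 = 1.3016

Final: 1.3016


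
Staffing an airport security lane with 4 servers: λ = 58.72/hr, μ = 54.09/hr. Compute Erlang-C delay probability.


a = λ/μ = 1.0856; ρ = a/4 = 0.2714
P₀ = 0.336982 (from M/M/c formula)
C(c,a) = [a^c/(c!(1−ρ))]·P₀ = [1.38892/(24·0.7286)]·0.336982
= 0.07943·0.336982 = 0.026766

Final: 0.026766


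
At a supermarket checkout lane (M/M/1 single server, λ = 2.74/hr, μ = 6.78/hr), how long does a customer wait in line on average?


ρ = 2.74/6.78 = 0.4041
Wq = ρ/(μ−λ) = 0.4041/(6.78 − 2.74) = 0.4041/4.04 = 0.1000 hr

Final: 0.1000 hr


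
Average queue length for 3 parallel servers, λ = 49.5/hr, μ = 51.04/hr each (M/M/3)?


a = λ/μ = 0.9698; ρ = a/3 = 0.3233
P₀ = 0.375267
Lq = P₀·a^c·ρ / (c!·(1−ρ)²) = 0.375267·0.91219·0.3233/(6·0.45796)
= 0.04027

Final: 0.04027


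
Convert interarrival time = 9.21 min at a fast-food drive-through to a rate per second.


λ = 1/(interarrival time) in consistent units.
1 second = 0.0166667 min, so λ = 0.0166667/9.21 = 0.001810 per second

Final: 0.001810 /sec


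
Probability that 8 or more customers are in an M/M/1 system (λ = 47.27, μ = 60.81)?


ρ = 47.27/60.81 = 0.7773
P(N ≥ n) = ρ^n = 0.7773^8 = 0.133317

Final: 0.133317


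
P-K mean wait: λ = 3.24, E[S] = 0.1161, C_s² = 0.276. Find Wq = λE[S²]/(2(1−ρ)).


ρ = λ·E[S] = 3.24·0.1161 = 0.3762
E[S²] = E[S]²(1+C_s²) = 0.1161²·(1+0.276) = 0.017199
Wq = λ·E[S²]/(2(1−ρ)) = 3.24·0.017199/(2·0.6238) = 0.04466 hr

Final: 0.04466 hr
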